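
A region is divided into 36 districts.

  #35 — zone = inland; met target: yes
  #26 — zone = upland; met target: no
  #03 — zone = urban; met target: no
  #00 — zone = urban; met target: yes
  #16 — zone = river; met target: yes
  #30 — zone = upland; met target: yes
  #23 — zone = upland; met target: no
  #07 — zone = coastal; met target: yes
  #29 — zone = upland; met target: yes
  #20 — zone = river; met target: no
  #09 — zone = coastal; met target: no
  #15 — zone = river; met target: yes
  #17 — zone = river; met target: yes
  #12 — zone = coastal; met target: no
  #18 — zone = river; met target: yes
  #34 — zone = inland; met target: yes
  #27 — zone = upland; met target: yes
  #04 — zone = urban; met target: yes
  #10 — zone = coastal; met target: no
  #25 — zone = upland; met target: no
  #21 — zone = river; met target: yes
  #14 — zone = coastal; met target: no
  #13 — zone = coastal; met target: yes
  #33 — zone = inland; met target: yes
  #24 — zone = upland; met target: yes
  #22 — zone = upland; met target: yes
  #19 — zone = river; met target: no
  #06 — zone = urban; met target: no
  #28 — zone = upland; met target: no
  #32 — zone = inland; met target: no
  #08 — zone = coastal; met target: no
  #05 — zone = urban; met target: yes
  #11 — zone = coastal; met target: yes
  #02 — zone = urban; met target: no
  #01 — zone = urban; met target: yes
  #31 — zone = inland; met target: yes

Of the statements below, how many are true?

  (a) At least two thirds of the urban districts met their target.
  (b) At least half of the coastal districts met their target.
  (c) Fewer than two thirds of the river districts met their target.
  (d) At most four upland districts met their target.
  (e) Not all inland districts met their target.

(a) urban: |A| = 7, |A ∩ B| = 4; needs |A ∩ B| / |A| ≥ 2/3 — false.
(b) coastal: |A| = 8, |A ∩ B| = 3; needs |A ∩ B| ≥ |A ∖ B| — false.
(c) river: |A| = 7, |A ∩ B| = 5; needs |A ∩ B| / |A| < 2/3 — false.
(d) upland: |A| = 9, |A ∩ B| = 5; needs |A ∩ B| ≤ 4 — false.
(e) inland: |A| = 5, |A ∩ B| = 4; needs A ⊄ B (|A ∖ B| ≥ 1) — true.

1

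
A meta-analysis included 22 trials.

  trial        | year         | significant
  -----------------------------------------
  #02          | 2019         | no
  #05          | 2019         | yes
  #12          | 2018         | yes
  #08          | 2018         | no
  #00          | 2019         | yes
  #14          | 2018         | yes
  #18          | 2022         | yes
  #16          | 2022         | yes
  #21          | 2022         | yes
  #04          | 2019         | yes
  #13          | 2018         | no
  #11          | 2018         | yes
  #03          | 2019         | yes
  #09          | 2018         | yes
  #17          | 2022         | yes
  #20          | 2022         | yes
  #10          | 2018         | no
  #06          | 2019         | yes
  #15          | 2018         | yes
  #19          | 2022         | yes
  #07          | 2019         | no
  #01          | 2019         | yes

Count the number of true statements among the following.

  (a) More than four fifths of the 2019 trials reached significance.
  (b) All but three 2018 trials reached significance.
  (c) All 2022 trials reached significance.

(a) 2019: |A| = 8, |A ∩ B| = 6; needs |A ∩ B| / |A| > 4/5 — false.
(b) 2018: |A| = 8, |A ∩ B| = 5; needs |A ∖ B| = 3 — true.
(c) 2022: |A| = 6, |A ∩ B| = 6; needs A ⊆ B, i.e. every element of A is in B (|A ∖ B| = 0) — true.

2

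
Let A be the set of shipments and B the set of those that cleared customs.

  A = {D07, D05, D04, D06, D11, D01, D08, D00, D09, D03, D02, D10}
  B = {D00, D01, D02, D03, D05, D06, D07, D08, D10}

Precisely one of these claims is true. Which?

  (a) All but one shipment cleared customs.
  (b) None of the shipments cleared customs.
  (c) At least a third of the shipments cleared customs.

|A| = 12, |A ∩ B| = 9, |A ∖ B| = 3.
(a) requires |A ∖ B| = 1: false.
(b) requires A ∩ B = ∅ (|A ∩ B| = 0): false.
(c) requires |A ∩ B| / |A| ≥ 1/3: true.

(c)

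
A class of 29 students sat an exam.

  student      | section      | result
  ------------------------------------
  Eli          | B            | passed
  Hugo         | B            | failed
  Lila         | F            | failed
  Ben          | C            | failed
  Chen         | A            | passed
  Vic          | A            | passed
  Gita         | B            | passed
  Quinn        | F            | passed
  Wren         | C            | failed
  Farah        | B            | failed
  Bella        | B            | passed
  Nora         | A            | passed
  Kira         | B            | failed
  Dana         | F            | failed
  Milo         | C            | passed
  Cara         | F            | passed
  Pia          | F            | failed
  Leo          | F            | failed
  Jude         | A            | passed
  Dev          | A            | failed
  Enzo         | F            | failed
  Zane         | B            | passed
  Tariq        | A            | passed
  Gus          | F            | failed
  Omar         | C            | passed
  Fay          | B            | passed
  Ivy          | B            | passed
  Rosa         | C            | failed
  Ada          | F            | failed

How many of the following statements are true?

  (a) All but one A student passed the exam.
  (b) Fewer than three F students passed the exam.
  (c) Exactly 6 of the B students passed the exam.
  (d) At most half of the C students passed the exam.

4

(a) A: |A| = 6, |A ∩ B| = 5; needs |A ∖ B| = 1 — true.
(b) F: |A| = 9, |A ∩ B| = 2; needs |A ∩ B| < 3 — true.
(c) B: |A| = 9, |A ∩ B| = 6; needs |A ∩ B| = 6 — true.
(d) C: |A| = 5, |A ∩ B| = 2; needs |A ∩ B| ≤ |A ∖ B| — true.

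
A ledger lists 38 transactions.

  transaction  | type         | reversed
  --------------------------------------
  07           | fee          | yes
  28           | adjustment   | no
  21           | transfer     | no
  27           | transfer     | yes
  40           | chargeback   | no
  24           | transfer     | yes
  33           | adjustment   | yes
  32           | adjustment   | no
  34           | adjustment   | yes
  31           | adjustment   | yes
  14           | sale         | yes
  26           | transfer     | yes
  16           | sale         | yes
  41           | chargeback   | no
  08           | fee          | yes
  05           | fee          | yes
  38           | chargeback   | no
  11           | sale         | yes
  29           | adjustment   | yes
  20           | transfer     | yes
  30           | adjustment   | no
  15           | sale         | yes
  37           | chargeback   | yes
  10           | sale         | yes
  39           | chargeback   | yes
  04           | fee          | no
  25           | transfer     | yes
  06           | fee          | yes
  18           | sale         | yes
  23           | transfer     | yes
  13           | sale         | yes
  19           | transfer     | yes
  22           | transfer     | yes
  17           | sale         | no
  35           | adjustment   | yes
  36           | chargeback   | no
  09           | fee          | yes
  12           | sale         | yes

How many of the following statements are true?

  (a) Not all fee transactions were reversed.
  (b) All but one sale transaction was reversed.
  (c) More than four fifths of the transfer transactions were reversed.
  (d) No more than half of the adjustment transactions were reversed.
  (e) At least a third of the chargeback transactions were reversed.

(a) fee: |A| = 6, |A ∩ B| = 5; needs A ⊄ B (|A ∖ B| ≥ 1) — true.
(b) sale: |A| = 9, |A ∩ B| = 8; needs |A ∖ B| = 1 — true.
(c) transfer: |A| = 9, |A ∩ B| = 8; needs |A ∩ B| / |A| > 4/5 — true.
(d) adjustment: |A| = 8, |A ∩ B| = 5; needs |A ∩ B| ≤ |A ∖ B| — false.
(e) chargeback: |A| = 6, |A ∩ B| = 2; needs |A ∩ B| / |A| ≥ 1/3 — true.

4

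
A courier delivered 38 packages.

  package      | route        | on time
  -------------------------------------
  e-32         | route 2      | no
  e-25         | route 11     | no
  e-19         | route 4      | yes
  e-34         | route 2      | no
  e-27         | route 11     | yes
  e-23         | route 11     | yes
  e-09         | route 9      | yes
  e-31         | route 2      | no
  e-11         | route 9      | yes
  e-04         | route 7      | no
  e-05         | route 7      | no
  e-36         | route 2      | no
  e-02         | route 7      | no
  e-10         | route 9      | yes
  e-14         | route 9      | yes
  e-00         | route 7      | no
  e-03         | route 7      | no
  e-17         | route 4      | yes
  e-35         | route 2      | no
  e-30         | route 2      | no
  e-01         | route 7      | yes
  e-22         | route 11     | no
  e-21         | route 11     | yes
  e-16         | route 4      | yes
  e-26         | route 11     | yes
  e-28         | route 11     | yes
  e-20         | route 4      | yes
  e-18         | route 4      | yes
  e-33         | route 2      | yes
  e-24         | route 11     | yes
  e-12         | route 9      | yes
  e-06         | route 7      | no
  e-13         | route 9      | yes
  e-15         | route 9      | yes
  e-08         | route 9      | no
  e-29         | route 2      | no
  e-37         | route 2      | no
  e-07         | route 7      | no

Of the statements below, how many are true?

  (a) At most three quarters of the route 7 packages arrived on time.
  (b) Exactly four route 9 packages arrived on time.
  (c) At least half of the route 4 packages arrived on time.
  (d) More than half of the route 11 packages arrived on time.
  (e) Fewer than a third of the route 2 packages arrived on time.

4

(a) route 7: |A| = 8, |A ∩ B| = 1; needs |A ∩ B| / |A| ≤ 3/4 — true.
(b) route 9: |A| = 8, |A ∩ B| = 7; needs |A ∩ B| = 4 — false.
(c) route 4: |A| = 5, |A ∩ B| = 5; needs |A ∩ B| ≥ |A ∖ B| — true.
(d) route 11: |A| = 8, |A ∩ B| = 6; needs |A ∩ B| > |A ∖ B| — true.
(e) route 2: |A| = 9, |A ∩ B| = 1; needs |A ∩ B| / |A| < 1/3 — true.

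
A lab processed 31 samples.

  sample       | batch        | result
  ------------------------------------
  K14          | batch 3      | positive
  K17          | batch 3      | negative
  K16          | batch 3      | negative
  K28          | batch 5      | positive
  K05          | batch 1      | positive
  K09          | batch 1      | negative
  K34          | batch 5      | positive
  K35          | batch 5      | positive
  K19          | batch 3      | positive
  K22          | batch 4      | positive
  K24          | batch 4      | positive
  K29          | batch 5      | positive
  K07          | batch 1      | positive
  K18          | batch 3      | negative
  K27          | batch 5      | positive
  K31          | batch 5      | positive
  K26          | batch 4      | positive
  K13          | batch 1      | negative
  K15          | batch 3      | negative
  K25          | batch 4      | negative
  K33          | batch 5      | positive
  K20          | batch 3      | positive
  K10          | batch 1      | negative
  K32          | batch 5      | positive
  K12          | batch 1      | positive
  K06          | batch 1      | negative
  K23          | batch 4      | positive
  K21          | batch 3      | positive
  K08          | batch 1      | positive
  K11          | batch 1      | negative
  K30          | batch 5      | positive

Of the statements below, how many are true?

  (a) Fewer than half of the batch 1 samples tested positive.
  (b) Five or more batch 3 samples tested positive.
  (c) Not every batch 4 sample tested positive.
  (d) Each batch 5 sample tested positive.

3

(a) batch 1: |A| = 9, |A ∩ B| = 4; needs |A ∩ B| < |A ∖ B| — true.
(b) batch 3: |A| = 8, |A ∩ B| = 4; needs |A ∩ B| ≥ 5 — false.
(c) batch 4: |A| = 5, |A ∩ B| = 4; needs A ⊄ B (|A ∖ B| ≥ 1) — true.
(d) batch 5: |A| = 9, |A ∩ B| = 9; needs A ⊆ B, i.e. every element of A is in B (|A ∖ B| = 0) — true.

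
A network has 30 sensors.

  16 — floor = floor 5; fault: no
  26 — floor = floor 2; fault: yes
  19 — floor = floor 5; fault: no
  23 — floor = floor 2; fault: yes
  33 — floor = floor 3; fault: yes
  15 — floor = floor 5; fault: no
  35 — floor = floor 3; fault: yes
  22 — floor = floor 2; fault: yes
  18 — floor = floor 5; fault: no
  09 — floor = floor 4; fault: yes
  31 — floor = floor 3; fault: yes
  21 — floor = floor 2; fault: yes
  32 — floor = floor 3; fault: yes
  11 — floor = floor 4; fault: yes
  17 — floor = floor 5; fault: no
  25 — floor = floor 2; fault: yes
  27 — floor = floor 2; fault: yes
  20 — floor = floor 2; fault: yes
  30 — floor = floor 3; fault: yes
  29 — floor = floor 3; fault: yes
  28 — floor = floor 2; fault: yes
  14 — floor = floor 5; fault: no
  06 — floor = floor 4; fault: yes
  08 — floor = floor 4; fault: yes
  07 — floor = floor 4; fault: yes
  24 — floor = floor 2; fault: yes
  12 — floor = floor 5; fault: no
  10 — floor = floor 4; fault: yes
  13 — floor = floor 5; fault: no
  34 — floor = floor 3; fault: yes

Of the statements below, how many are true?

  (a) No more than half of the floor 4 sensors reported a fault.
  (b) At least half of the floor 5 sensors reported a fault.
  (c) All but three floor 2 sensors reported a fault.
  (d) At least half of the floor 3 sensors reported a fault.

(a) floor 4: |A| = 6, |A ∩ B| = 6; needs |A ∩ B| ≤ |A ∖ B| — false.
(b) floor 5: |A| = 8, |A ∩ B| = 0; needs |A ∩ B| ≥ |A ∖ B| — false.
(c) floor 2: |A| = 9, |A ∩ B| = 9; needs |A ∖ B| = 3 — false.
(d) floor 3: |A| = 7, |A ∩ B| = 7; needs |A ∩ B| ≥ |A ∖ B| — true.

1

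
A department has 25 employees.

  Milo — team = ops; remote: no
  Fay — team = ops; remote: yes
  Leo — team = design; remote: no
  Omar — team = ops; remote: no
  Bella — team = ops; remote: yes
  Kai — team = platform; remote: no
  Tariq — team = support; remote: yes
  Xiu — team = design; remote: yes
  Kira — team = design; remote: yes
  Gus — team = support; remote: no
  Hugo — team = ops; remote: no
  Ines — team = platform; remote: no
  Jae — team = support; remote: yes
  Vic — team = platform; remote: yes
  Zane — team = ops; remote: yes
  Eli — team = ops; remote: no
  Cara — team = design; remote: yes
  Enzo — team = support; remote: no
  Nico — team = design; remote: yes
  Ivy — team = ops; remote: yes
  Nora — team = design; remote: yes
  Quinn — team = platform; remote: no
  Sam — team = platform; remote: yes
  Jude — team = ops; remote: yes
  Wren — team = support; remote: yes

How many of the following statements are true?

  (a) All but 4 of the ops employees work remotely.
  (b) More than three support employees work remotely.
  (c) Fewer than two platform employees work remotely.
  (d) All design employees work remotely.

(a) ops: |A| = 9, |A ∩ B| = 5; needs |A ∖ B| = 4 — true.
(b) support: |A| = 5, |A ∩ B| = 3; needs |A ∩ B| > 3 — false.
(c) platform: |A| = 5, |A ∩ B| = 2; needs |A ∩ B| < 2 — false.
(d) design: |A| = 6, |A ∩ B| = 5; needs A ⊆ B, i.e. every element of A is in B (|A ∖ B| = 0) — false.

1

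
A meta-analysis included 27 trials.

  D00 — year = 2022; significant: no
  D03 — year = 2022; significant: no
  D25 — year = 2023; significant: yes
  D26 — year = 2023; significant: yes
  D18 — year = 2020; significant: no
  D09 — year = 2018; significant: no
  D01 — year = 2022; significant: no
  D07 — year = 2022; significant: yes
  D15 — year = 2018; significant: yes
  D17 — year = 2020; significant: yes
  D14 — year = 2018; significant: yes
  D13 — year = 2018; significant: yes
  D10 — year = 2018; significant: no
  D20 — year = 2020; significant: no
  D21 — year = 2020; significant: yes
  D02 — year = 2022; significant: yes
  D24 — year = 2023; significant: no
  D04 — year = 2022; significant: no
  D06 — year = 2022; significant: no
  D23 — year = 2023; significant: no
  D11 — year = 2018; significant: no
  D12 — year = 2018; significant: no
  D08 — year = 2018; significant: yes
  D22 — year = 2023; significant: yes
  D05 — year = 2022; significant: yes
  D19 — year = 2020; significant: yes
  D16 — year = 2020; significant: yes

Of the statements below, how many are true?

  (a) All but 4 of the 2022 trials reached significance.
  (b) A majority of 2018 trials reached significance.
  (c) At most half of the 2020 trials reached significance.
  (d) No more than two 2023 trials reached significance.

0

(a) 2022: |A| = 8, |A ∩ B| = 3; needs |A ∖ B| = 4 — false.
(b) 2018: |A| = 8, |A ∩ B| = 4; needs |A ∩ B| > |A ∖ B| — false.
(c) 2020: |A| = 6, |A ∩ B| = 4; needs |A ∩ B| ≤ |A ∖ B| — false.
(d) 2023: |A| = 5, |A ∩ B| = 3; needs |A ∩ B| ≤ 2 — false.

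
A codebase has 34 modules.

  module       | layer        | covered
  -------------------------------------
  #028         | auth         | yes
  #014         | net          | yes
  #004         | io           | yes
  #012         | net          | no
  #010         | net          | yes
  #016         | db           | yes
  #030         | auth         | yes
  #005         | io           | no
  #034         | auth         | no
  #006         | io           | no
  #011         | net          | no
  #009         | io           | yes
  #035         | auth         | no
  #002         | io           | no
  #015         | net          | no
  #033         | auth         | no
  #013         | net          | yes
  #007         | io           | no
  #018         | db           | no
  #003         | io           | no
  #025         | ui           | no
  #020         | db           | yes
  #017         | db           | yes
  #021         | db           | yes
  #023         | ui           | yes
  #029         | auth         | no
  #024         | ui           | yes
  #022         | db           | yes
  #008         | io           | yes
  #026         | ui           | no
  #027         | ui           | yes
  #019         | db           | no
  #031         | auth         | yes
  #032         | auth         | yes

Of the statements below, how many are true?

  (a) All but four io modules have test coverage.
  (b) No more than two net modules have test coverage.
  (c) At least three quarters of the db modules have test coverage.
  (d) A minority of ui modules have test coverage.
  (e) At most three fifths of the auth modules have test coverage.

(a) io: |A| = 8, |A ∩ B| = 3; needs |A ∖ B| = 4 — false.
(b) net: |A| = 6, |A ∩ B| = 3; needs |A ∩ B| ≤ 2 — false.
(c) db: |A| = 7, |A ∩ B| = 5; needs |A ∩ B| / |A| ≥ 3/4 — false.
(d) ui: |A| = 5, |A ∩ B| = 3; needs |A ∩ B| < |A ∖ B| — false.
(e) auth: |A| = 8, |A ∩ B| = 4; needs |A ∩ B| / |A| ≤ 3/5 — true.

1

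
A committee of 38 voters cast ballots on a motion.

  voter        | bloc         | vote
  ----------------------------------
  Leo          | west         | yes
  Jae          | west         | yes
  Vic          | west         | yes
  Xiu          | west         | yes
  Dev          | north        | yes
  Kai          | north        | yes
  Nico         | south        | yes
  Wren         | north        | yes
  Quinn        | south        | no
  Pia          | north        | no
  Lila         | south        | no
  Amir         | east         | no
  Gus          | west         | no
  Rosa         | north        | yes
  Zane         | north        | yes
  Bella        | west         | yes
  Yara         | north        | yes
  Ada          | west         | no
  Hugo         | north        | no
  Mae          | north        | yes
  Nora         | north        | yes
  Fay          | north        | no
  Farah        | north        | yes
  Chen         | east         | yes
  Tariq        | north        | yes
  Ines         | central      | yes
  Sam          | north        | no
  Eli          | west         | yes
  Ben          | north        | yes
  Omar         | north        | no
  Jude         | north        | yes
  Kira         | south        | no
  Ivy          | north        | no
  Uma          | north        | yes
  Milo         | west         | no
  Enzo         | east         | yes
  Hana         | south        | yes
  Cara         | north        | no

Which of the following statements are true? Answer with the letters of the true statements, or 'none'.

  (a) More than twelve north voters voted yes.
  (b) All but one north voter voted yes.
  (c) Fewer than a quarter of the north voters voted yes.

|A| = 20, |A ∩ B| = 13, |A ∖ B| = 7.
(a) |A ∩ B| > 12: holds.
(b) |A ∖ B| = 1: fails.
(c) |A ∩ B| / |A| < 1/4: fails.

(a)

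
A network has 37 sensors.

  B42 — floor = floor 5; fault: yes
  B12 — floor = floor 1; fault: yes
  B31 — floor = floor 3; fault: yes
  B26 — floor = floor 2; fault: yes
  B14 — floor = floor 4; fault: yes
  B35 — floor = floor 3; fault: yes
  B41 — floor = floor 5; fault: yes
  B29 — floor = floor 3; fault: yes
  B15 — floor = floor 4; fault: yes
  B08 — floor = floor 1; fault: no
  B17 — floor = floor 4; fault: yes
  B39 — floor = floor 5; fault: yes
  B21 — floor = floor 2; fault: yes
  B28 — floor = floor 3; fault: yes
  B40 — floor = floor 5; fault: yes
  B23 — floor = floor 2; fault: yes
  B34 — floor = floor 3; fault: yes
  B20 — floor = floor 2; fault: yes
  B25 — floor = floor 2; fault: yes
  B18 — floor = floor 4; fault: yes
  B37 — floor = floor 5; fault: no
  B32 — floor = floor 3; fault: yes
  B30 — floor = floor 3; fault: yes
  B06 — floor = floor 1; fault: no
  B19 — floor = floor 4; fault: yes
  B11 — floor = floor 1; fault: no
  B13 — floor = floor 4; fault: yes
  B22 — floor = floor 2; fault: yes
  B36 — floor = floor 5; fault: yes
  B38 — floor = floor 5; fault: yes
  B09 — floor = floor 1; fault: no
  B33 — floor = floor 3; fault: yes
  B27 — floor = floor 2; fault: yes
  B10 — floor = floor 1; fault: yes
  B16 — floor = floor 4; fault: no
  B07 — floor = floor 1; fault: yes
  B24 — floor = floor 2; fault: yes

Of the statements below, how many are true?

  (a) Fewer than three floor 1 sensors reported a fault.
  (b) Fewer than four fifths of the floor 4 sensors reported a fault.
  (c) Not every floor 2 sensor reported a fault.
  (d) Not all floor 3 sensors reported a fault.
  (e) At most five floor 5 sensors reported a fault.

0

(a) floor 1: |A| = 7, |A ∩ B| = 3; needs |A ∩ B| < 3 — false.
(b) floor 4: |A| = 7, |A ∩ B| = 6; needs |A ∩ B| / |A| < 4/5 — false.
(c) floor 2: |A| = 8, |A ∩ B| = 8; needs A ⊄ B (|A ∖ B| ≥ 1) — false.
(d) floor 3: |A| = 8, |A ∩ B| = 8; needs A ⊄ B (|A ∖ B| ≥ 1) — false.
(e) floor 5: |A| = 7, |A ∩ B| = 6; needs |A ∩ B| ≤ 5 — false.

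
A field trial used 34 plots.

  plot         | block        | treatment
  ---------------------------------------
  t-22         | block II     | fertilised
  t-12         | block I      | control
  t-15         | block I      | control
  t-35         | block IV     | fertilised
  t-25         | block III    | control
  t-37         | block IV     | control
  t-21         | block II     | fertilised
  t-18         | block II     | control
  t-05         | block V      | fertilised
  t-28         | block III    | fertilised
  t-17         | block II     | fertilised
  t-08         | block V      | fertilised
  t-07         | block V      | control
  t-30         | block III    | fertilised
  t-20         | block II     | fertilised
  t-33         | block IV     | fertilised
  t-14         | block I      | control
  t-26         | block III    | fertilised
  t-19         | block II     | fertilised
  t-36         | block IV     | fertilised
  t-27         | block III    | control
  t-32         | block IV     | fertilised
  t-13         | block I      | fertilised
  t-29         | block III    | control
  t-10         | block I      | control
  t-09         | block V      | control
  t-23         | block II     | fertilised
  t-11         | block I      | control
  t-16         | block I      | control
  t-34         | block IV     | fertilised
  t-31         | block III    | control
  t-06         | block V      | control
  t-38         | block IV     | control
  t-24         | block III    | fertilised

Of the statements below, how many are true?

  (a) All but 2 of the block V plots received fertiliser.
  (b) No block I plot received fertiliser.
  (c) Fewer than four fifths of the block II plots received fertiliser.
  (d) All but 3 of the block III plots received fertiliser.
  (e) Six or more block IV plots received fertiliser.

0

(a) block V: |A| = 5, |A ∩ B| = 2; needs |A ∖ B| = 2 — false.
(b) block I: |A| = 7, |A ∩ B| = 1; needs A ∩ B = ∅ (|A ∩ B| = 0) — false.
(c) block II: |A| = 7, |A ∩ B| = 6; needs |A ∩ B| / |A| < 4/5 — false.
(d) block III: |A| = 8, |A ∩ B| = 4; needs |A ∖ B| = 3 — false.
(e) block IV: |A| = 7, |A ∩ B| = 5; needs |A ∩ B| ≥ 6 — false.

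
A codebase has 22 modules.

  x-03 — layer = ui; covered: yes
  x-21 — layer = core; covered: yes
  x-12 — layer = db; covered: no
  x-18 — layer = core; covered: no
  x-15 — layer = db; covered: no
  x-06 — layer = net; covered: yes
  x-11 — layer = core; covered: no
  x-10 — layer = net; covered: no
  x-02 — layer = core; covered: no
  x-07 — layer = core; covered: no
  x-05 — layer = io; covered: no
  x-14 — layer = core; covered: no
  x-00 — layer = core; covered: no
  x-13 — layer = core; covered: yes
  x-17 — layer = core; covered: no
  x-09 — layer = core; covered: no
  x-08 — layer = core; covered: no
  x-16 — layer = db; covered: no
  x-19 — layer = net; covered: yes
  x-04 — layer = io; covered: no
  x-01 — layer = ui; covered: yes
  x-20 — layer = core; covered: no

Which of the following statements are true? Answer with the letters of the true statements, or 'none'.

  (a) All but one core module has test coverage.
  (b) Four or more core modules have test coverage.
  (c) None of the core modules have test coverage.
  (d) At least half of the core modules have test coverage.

none

|A| = 12, |A ∩ B| = 2, |A ∖ B| = 10.
(a) |A ∖ B| = 1: fails.
(b) |A ∩ B| ≥ 4: fails.
(c) A ∩ B = ∅ (|A ∩ B| = 0): fails.
(d) |A ∩ B| ≥ |A ∖ B|: fails.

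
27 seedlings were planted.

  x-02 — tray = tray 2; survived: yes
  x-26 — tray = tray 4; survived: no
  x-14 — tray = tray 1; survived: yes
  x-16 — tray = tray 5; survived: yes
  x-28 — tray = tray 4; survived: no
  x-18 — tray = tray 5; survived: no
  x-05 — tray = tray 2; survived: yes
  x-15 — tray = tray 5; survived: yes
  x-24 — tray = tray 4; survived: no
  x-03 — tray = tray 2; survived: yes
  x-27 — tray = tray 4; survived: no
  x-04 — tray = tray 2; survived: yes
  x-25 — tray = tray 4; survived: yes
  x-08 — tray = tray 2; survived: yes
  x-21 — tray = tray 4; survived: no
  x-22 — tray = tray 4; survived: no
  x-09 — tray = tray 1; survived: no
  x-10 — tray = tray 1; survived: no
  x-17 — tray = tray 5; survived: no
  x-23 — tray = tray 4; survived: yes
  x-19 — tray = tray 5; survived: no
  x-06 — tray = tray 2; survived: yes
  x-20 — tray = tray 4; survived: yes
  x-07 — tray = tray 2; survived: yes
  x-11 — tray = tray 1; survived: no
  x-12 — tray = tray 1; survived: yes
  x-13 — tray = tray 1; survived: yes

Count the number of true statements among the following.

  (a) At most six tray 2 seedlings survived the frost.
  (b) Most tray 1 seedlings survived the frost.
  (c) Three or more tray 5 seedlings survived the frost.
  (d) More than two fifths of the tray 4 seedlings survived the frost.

(a) tray 2: |A| = 7, |A ∩ B| = 7; needs |A ∩ B| ≤ 6 — false.
(b) tray 1: |A| = 6, |A ∩ B| = 3; needs |A ∩ B| > |A ∖ B| — false.
(c) tray 5: |A| = 5, |A ∩ B| = 2; needs |A ∩ B| ≥ 3 — false.
(d) tray 4: |A| = 9, |A ∩ B| = 3; needs |A ∩ B| / |A| > 2/5 — false.

0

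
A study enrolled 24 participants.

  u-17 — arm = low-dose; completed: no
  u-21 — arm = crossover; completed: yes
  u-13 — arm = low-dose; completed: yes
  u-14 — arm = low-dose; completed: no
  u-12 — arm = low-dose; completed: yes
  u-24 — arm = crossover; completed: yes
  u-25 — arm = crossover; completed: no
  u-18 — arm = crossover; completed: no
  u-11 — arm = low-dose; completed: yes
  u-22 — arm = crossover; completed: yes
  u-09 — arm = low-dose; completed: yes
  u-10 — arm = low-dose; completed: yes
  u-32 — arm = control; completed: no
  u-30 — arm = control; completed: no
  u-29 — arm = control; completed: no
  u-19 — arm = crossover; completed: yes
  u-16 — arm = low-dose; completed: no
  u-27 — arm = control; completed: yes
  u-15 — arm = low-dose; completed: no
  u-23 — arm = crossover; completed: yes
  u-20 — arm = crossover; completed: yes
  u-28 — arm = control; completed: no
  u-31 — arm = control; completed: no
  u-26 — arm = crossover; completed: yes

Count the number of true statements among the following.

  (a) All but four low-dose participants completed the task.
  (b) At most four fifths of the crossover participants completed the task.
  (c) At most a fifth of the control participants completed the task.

(a) low-dose: |A| = 9, |A ∩ B| = 5; needs |A ∖ B| = 4 — true.
(b) crossover: |A| = 9, |A ∩ B| = 7; needs |A ∩ B| / |A| ≤ 4/5 — true.
(c) control: |A| = 6, |A ∩ B| = 1; needs |A ∩ B| / |A| ≤ 1/5 — true.

3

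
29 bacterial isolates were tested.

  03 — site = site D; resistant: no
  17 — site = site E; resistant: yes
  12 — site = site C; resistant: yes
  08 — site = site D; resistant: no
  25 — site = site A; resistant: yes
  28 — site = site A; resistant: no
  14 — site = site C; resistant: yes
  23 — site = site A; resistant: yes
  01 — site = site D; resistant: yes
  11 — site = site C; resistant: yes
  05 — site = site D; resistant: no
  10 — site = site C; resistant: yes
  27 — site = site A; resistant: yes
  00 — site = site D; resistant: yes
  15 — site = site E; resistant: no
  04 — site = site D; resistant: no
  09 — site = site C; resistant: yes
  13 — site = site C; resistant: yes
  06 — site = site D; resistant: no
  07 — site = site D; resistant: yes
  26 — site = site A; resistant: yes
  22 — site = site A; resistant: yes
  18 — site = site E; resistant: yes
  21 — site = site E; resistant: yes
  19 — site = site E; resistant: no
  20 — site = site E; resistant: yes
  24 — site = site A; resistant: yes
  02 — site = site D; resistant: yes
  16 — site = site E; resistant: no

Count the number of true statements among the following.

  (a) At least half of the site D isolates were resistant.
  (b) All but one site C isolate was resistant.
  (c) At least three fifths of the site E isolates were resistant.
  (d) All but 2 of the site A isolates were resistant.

0

(a) site D: |A| = 9, |A ∩ B| = 4; needs |A ∩ B| ≥ |A ∖ B| — false.
(b) site C: |A| = 6, |A ∩ B| = 6; needs |A ∖ B| = 1 — false.
(c) site E: |A| = 7, |A ∩ B| = 4; needs |A ∩ B| / |A| ≥ 3/5 — false.
(d) site A: |A| = 7, |A ∩ B| = 6; needs |A ∖ B| = 2 — false.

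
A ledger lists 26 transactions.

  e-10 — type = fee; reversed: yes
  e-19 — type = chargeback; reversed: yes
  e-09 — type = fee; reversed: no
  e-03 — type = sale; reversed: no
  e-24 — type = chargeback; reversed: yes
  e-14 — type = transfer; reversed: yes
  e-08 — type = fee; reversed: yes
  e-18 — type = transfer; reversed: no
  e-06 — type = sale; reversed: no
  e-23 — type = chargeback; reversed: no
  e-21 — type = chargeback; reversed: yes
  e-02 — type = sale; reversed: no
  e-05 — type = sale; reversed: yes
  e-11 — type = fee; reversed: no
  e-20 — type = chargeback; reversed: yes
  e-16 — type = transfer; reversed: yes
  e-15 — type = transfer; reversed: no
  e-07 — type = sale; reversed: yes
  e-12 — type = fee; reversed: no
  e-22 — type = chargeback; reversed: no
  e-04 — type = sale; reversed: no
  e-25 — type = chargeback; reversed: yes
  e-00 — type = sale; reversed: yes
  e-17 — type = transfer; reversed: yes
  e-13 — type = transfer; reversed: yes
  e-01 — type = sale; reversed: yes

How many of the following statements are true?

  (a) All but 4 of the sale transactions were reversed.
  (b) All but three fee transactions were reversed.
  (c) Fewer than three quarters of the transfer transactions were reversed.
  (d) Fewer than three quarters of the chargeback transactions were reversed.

4

(a) sale: |A| = 8, |A ∩ B| = 4; needs |A ∖ B| = 4 — true.
(b) fee: |A| = 5, |A ∩ B| = 2; needs |A ∖ B| = 3 — true.
(c) transfer: |A| = 6, |A ∩ B| = 4; needs |A ∩ B| / |A| < 3/4 — true.
(d) chargeback: |A| = 7, |A ∩ B| = 5; needs |A ∩ B| / |A| < 3/4 — true.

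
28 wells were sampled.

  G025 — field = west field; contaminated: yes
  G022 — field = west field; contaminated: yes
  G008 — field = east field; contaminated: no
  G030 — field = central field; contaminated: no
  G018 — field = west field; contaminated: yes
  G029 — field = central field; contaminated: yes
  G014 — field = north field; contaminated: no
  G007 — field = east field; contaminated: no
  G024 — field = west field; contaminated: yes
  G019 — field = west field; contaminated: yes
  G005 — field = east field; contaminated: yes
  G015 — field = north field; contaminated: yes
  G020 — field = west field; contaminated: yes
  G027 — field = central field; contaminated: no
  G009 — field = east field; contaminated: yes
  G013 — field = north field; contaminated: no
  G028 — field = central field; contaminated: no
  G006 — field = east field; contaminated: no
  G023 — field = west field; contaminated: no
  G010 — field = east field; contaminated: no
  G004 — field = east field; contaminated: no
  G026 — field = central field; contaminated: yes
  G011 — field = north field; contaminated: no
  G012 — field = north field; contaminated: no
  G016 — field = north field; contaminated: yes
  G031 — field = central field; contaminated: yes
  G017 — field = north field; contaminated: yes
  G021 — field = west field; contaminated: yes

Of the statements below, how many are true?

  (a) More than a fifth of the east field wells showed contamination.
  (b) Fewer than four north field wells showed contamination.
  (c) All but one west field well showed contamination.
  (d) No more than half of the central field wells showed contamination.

(a) east field: |A| = 7, |A ∩ B| = 2; needs |A ∩ B| / |A| > 1/5 — true.
(b) north field: |A| = 7, |A ∩ B| = 3; needs |A ∩ B| < 4 — true.
(c) west field: |A| = 8, |A ∩ B| = 7; needs |A ∖ B| = 1 — true.
(d) central field: |A| = 6, |A ∩ B| = 3; needs |A ∩ B| ≤ |A ∖ B| — true.

4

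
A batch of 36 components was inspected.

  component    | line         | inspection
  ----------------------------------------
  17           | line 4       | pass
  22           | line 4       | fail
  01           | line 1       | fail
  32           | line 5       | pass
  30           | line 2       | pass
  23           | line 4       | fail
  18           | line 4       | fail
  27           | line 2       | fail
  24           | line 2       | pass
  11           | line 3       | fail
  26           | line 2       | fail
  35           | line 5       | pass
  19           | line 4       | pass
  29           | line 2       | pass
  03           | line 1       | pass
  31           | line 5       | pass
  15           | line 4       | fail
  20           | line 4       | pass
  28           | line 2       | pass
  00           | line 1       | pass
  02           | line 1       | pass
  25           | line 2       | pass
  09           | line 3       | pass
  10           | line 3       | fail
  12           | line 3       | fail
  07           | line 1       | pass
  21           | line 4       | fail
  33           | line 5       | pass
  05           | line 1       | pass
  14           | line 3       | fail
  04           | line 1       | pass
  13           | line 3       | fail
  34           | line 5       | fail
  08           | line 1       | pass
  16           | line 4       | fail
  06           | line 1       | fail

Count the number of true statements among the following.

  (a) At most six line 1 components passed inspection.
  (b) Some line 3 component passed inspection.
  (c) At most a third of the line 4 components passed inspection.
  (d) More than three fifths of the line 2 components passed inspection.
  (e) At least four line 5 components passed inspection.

(a) line 1: |A| = 9, |A ∩ B| = 7; needs |A ∩ B| ≤ 6 — false.
(b) line 3: |A| = 6, |A ∩ B| = 1; needs A ∩ B ≠ ∅ (|A ∩ B| ≥ 1) — true.
(c) line 4: |A| = 9, |A ∩ B| = 3; needs |A ∩ B| / |A| ≤ 1/3 — true.
(d) line 2: |A| = 7, |A ∩ B| = 5; needs |A ∩ B| / |A| > 3/5 — true.
(e) line 5: |A| = 5, |A ∩ B| = 4; needs |A ∩ B| ≥ 4 — true.

4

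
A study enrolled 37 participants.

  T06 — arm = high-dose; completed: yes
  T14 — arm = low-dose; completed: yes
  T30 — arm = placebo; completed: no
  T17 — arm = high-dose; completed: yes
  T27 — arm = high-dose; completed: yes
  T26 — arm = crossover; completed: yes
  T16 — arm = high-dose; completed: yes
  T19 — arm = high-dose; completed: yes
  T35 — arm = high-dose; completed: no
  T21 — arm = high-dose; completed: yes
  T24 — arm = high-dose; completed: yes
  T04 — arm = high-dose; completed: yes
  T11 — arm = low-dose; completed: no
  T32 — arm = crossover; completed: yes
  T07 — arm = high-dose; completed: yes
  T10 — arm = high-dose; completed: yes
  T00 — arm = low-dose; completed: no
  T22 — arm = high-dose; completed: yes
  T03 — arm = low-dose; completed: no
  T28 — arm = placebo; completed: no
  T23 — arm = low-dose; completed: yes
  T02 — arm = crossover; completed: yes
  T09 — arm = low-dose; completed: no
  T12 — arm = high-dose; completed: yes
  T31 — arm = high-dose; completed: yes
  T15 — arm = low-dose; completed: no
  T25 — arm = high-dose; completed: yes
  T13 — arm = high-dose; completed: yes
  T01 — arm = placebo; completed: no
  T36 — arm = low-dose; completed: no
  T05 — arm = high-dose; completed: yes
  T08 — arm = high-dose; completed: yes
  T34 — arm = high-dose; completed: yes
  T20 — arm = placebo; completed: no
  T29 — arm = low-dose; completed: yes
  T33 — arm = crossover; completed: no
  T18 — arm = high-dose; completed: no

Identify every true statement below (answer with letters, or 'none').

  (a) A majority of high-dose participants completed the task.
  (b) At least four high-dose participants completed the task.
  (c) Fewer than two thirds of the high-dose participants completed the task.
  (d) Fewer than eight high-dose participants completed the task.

|A| = 20, |A ∩ B| = 18, |A ∖ B| = 2.
(a) |A ∩ B| > |A ∖ B|: holds.
(b) |A ∩ B| ≥ 4: holds.
(c) |A ∩ B| / |A| < 2/3: fails.
(d) |A ∩ B| < 8: fails.

(a), (b)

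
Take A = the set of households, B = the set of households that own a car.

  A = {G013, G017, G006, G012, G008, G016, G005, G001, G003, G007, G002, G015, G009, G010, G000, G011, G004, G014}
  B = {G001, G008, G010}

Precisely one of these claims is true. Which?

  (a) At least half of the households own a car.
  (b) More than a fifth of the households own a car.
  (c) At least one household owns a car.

|A| = 18, |A ∩ B| = 3, |A ∖ B| = 15.
(a) requires |A ∩ B| ≥ |A ∖ B|: false.
(b) requires |A ∩ B| / |A| > 1/5: false.
(c) requires A ∩ B ≠ ∅ (|A ∩ B| ≥ 1): true.

(c)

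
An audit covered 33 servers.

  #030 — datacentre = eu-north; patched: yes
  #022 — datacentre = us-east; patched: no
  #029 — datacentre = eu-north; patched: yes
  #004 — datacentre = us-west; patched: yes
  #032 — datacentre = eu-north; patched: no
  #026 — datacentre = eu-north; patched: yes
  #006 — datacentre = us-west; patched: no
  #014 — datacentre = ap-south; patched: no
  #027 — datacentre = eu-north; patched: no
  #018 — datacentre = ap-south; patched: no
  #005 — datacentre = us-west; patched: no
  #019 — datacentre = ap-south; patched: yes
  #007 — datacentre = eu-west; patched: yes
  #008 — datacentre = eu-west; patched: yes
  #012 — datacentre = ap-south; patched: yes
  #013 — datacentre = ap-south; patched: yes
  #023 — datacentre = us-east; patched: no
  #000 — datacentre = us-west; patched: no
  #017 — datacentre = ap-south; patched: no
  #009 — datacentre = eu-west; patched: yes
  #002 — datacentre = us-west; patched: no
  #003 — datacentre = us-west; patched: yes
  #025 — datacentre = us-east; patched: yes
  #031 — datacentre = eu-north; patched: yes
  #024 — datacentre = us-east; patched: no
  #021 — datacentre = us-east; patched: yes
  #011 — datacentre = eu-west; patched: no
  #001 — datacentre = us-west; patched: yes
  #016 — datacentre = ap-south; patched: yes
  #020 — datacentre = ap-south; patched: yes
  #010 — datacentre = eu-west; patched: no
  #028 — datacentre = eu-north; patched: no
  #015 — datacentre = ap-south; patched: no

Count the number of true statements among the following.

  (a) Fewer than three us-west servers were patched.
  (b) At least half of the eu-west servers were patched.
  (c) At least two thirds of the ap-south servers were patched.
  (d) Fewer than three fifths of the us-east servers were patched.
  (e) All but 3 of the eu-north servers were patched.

3

(a) us-west: |A| = 7, |A ∩ B| = 3; needs |A ∩ B| < 3 — false.
(b) eu-west: |A| = 5, |A ∩ B| = 3; needs |A ∩ B| ≥ |A ∖ B| — true.
(c) ap-south: |A| = 9, |A ∩ B| = 5; needs |A ∩ B| / |A| ≥ 2/3 — false.
(d) us-east: |A| = 5, |A ∩ B| = 2; needs |A ∩ B| / |A| < 3/5 — true.
(e) eu-north: |A| = 7, |A ∩ B| = 4; needs |A ∖ B| = 3 — true.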